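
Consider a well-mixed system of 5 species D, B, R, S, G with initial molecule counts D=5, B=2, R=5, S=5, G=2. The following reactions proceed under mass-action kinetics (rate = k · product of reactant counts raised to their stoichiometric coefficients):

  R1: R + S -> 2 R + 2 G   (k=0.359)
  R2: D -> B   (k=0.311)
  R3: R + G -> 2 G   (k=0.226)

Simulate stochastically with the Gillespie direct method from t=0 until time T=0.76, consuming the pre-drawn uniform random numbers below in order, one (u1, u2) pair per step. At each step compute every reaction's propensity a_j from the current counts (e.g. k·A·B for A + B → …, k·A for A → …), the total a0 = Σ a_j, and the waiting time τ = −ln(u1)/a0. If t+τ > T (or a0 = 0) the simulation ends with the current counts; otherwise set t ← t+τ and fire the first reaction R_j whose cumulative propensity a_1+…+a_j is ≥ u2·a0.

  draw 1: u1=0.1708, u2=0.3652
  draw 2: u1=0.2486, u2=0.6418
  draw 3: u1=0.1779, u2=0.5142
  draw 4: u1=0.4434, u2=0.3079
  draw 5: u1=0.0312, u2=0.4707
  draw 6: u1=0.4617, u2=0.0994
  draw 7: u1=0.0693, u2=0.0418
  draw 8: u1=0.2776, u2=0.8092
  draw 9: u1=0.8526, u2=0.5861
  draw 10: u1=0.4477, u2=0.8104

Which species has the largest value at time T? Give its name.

t=0.000: D=5 B=2 R=5 S=5 G=2
Draw 1: a1=8.975, a2=1.555, a3=2.260, a0=12.790; τ=−ln(0.1708)/12.790=0.138 → t=0.138; u2·a0=0.3652·12.790=4.671 ≤ a1=8.975 → R1 fires; D=5 B=2 R=6 S=4 G=4
Draw 2: a1=8.616, a2=1.555, a3=5.424, a0=15.595; τ=−ln(0.2486)/15.595=0.089 → t=0.227; u2·a0=0.6418·15.595=10.009; a1=8.616 < 10.009 ≤ a1+a2=10.171 → R2 fires; D=4 B=3 R=6 S=4 G=4
Draw 3: a1=8.616, a2=1.244, a3=5.424, a0=15.284; τ=−ln(0.1779)/15.284=0.113 → t=0.340; u2·a0=0.5142·15.284=7.859 ≤ a1=8.616 → R1 fires; D=4 B=3 R=7 S=3 G=6
Draw 4: a1=7.539, a2=1.244, a3=9.492, a0=18.275; τ=−ln(0.4434)/18.275=0.045 → t=0.385; u2·a0=0.3079·18.275=5.627 ≤ a1=7.539 → R1 fires; D=4 B=3 R=8 S=2 G=8
Draw 5: a1=5.744, a2=1.244, a3=14.464, a0=21.452; τ=−ln(0.0312)/21.452=0.162 → t=0.547; u2·a0=0.4707·21.452=10.097; a1+a2=6.988 < 10.097 ≤ a1+…+a3=21.452 → R3 fires; D=4 B=3 R=7 S=2 G=9
Draw 6: a1=5.026, a2=1.244, a3=14.238, a0=20.508; τ=−ln(0.4617)/20.508=0.038 → t=0.584; u2·a0=0.0994·20.508=2.038 ≤ a1=5.026 → R1 fires; D=4 B=3 R=8 S=1 G=11
Draw 7: a1=2.872, a2=1.244, a3=19.888, a0=24.004; τ=−ln(0.0693)/24.004=0.111 → t=0.695; u2·a0=0.0418·24.004=1.003 ≤ a1=2.872 → R1 fires; D=4 B=3 R=9 S=0 G=13
Draw 8: a1=0.000, a2=1.244, a3=26.442, a0=27.686; τ=−ln(0.2776)/27.686=0.046 → t=0.742; u2·a0=0.8092·27.686=22.404; a1+a2=1.244 < 22.404 ≤ a1+…+a3=27.686 → R3 fires; D=4 B=3 R=8 S=0 G=14
Draw 9: a1=0.000, a2=1.244, a3=25.312, a0=26.556; τ=−ln(0.8526)/26.556=0.006 → t=0.748; u2·a0=0.5861·26.556=15.564; a1+a2=1.244 < 15.564 ≤ a1+…+a3=26.556 → R3 fires; D=4 B=3 R=7 S=0 G=15
Draw 10: a1=0.000, a2=1.244, a3=23.730, a0=24.974; τ=−ln(0.4477)/24.974=0.032 → t=0.780 > T=0.76: stop.
At T=0.76: D=4 B=3 R=7 S=0 G=15; the largest is G.

Dominant species at T: G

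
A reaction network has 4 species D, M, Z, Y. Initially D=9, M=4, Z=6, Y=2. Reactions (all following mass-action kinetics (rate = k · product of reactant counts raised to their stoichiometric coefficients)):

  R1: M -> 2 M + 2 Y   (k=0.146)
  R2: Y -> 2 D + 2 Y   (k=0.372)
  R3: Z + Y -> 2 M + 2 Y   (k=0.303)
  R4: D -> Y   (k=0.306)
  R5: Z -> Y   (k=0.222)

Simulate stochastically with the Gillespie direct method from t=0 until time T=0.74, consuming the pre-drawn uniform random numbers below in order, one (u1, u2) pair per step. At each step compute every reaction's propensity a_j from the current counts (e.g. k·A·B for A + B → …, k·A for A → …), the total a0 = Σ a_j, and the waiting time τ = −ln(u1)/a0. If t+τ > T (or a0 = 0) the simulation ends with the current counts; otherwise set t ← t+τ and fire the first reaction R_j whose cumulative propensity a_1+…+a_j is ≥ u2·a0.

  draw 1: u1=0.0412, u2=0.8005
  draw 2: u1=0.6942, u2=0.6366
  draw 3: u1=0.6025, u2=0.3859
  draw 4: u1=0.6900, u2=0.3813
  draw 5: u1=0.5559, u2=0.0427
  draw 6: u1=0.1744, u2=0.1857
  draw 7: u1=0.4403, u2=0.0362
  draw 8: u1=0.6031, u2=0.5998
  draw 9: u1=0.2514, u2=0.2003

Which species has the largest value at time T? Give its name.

Dominant species at T: M

t=0.000: D=9 M=4 Z=6 Y=2
Draw 1: a1=0.584, a2=0.744, a3=3.636, a4=2.754, a5=1.332, a0=9.050; τ=−ln(0.0412)/9.050=0.352 → t=0.352; u2·a0=0.8005·9.050=7.245; a1+…+a3=4.964 < 7.245 ≤ a1+…+a4=7.718 → R4 fires; D=8 M=4 Z=6 Y=3
Draw 2: a1=0.584, a2=1.116, a3=5.454, a4=2.448, a5=1.332, a0=10.934; τ=−ln(0.6942)/10.934=0.033 → t=0.386; u2·a0=0.6366·10.934=6.961; a1+a2=1.700 < 6.961 ≤ a1+…+a3=7.154 → R3 fires; D=8 M=6 Z=5 Y=4
Draw 3: a1=0.876, a2=1.488, a3=6.060, a4=2.448, a5=1.110, a0=11.982; τ=−ln(0.6025)/11.982=0.042 → t=0.428; u2·a0=0.3859·11.982=4.624; a1+a2=2.364 < 4.624 ≤ a1+…+a3=8.424 → R3 fires; D=8 M=8 Z=4 Y=5
Draw 4: a1=1.168, a2=1.860, a3=6.060, a4=2.448, a5=0.888, a0=12.424; τ=−ln(0.6900)/12.424=0.030 → t=0.458; u2·a0=0.3813·12.424=4.737; a1+a2=3.028 < 4.737 ≤ a1+…+a3=9.088 → R3 fires; D=8 M=10 Z=3 Y=6
Draw 5: a1=1.460, a2=2.232, a3=5.454, a4=2.448, a5=0.666, a0=12.260; τ=−ln(0.5559)/12.260=0.048 → t=0.506; u2·a0=0.0427·12.260=0.524 ≤ a1=1.460 → R1 fires; D=8 M=11 Z=3 Y=8
Draw 6: a1=1.606, a2=2.976, a3=7.272, a4=2.448, a5=0.666, a0=14.968; τ=−ln(0.1744)/14.968=0.117 → t=0.623; u2·a0=0.1857·14.968=2.780; a1=1.606 < 2.780 ≤ a1+a2=4.582 → R2 fires; D=10 M=11 Z=3 Y=9
Draw 7: a1=1.606, a2=3.348, a3=8.181, a4=3.060, a5=0.666, a0=16.861; τ=−ln(0.4403)/16.861=0.049 → t=0.671; u2·a0=0.0362·16.861=0.610 ≤ a1=1.606 → R1 fires; D=10 M=12 Z=3 Y=11
Draw 8: a1=1.752, a2=4.092, a3=9.999, a4=3.060, a5=0.666, a0=19.569; τ=−ln(0.6031)/19.569=0.026 → t=0.697; u2·a0=0.5998·19.569=11.737; a1+a2=5.844 < 11.737 ≤ a1+…+a3=15.843 → R3 fires; D=10 M=14 Z=2 Y=12
Draw 9: a1=2.044, a2=4.464, a3=7.272, a4=3.060, a5=0.444, a0=17.284; τ=−ln(0.2514)/17.284=0.080 → t=0.777 > T=0.74: stop.
At T=0.74: D=10 M=14 Z=2 Y=12; the largest is M.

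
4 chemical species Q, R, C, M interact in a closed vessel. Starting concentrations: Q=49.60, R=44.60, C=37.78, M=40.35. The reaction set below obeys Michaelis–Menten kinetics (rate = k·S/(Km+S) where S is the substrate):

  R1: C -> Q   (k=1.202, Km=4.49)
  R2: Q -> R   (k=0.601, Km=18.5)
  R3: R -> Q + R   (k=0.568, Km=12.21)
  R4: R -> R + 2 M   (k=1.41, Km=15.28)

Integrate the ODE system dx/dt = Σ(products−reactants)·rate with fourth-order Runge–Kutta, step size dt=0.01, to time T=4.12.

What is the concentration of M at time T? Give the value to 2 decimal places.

RK4 with dt=0.01: 412 steps to T=4.12. Trajectory (selected grid times):
t=0.00: Q=49.60 R=44.60 C=37.78 M=40.35
t=0.46: Q=50.10 R=44.80 C=37.29 M=41.32
t=0.92: Q=50.59 R=45.00 C=36.79 M=42.28
t=1.37: Q=51.08 R=45.20 C=36.31 M=43.23
t=1.83: Q=51.57 R=45.41 C=35.82 M=44.20
t=2.29: Q=52.07 R=45.61 C=35.33 M=45.17
t=2.75: Q=52.56 R=45.81 C=34.84 M=46.15
t=3.20: Q=53.04 R=46.01 C=34.36 M=47.10
t=3.66: Q=53.53 R=46.22 C=33.87 M=48.07
t=4.12: Q=54.02 R=46.42 C=33.38 M=49.05
Read off M at T=4.12: 49.05

M at T = 49.05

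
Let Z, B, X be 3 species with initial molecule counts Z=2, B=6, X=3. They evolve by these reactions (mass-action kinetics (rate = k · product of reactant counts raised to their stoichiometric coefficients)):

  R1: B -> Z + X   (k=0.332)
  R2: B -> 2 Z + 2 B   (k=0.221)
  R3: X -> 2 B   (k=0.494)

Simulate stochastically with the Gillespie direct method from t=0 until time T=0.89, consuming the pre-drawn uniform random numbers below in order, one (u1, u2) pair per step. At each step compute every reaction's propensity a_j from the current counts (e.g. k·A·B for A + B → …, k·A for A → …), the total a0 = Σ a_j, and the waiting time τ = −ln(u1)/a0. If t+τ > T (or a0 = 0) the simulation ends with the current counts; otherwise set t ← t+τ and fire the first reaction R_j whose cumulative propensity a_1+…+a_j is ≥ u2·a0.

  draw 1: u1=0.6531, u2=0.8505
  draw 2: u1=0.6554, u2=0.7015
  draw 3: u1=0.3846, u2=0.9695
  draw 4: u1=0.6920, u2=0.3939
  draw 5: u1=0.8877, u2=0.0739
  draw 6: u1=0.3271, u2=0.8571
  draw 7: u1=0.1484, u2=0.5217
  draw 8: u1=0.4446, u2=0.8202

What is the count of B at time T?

t=0.000: Z=2 B=6 X=3
Draw 1: a1=1.992, a2=1.326, a3=1.482, a0=4.800; τ=−ln(0.6531)/4.800=0.089 → t=0.089; u2·a0=0.8505·4.800=4.082; a1+a2=3.318 < 4.082 ≤ a1+…+a3=4.800 → R3 fires; Z=2 B=8 X=2
Draw 2: a1=2.656, a2=1.768, a3=0.988, a0=5.412; τ=−ln(0.6554)/5.412=0.078 → t=0.167; u2·a0=0.7015·5.412=3.797; a1=2.656 < 3.797 ≤ a1+a2=4.424 → R2 fires; Z=4 B=9 X=2
Draw 3: a1=2.988, a2=1.989, a3=0.988, a0=5.965; τ=−ln(0.3846)/5.965=0.160 → t=0.327; u2·a0=0.9695·5.965=5.783; a1+a2=4.977 < 5.783 ≤ a1+…+a3=5.965 → R3 fires; Z=4 B=11 X=1
Draw 4: a1=3.652, a2=2.431, a3=0.494, a0=6.577; τ=−ln(0.6920)/6.577=0.056 → t=0.383; u2·a0=0.3939·6.577=2.591 ≤ a1=3.652 → R1 fires; Z=5 B=10 X=2
Draw 5: a1=3.320, a2=2.210, a3=0.988, a0=6.518; τ=−ln(0.8877)/6.518=0.018 → t=0.401; u2·a0=0.0739·6.518=0.482 ≤ a1=3.320 → R1 fires; Z=6 B=9 X=3
Draw 6: a1=2.988, a2=1.989, a3=1.482, a0=6.459; τ=−ln(0.3271)/6.459=0.173 → t=0.574; u2·a0=0.8571·6.459=5.536; a1+a2=4.977 < 5.536 ≤ a1+…+a3=6.459 → R3 fires; Z=6 B=11 X=2
Draw 7: a1=3.652, a2=2.431, a3=0.988, a0=7.071; τ=−ln(0.1484)/7.071=0.270 → t=0.844; u2·a0=0.5217·7.071=3.689; a1=3.652 < 3.689 ≤ a1+a2=6.083 → R2 fires; Z=8 B=12 X=2
Draw 8: a1=3.984, a2=2.652, a3=0.988, a0=7.624; τ=−ln(0.4446)/7.624=0.106 → t=0.950 > T=0.89: stop.
Read off B at T=0.89: 12

B at T = 12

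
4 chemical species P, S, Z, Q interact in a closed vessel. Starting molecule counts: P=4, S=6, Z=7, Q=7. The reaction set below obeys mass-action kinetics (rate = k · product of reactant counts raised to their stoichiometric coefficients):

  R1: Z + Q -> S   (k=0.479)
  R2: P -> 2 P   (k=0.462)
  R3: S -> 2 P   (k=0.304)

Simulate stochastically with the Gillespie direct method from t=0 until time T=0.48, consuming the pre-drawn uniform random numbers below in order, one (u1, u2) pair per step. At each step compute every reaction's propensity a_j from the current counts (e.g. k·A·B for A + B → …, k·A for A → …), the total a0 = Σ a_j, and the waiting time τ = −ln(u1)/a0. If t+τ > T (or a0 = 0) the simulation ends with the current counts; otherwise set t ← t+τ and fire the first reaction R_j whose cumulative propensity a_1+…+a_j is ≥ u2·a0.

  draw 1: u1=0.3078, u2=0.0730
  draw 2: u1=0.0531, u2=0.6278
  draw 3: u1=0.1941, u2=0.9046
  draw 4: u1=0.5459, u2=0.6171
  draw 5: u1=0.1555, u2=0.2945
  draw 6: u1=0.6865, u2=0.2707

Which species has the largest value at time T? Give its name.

t=0.000: P=4 S=6 Z=7 Q=7
Draw 1: a1=23.471, a2=1.848, a3=1.824, a0=27.143; τ=−ln(0.3078)/27.143=0.043 → t=0.043; u2·a0=0.0730·27.143=1.981 ≤ a1=23.471 → R1 fires; P=4 S=7 Z=6 Q=6
Draw 2: a1=17.244, a2=1.848, a3=2.128, a0=21.220; τ=−ln(0.0531)/21.220=0.138 → t=0.182; u2·a0=0.6278·21.220=13.322 ≤ a1=17.244 → R1 fires; P=4 S=8 Z=5 Q=5
Draw 3: a1=11.975, a2=1.848, a3=2.432, a0=16.255; τ=−ln(0.1941)/16.255=0.101 → t=0.283; u2·a0=0.9046·16.255=14.704; a1+a2=13.823 < 14.704 ≤ a1+…+a3=16.255 → R3 fires; P=6 S=7 Z=5 Q=5
Draw 4: a1=11.975, a2=2.772, a3=2.128, a0=16.875; τ=−ln(0.5459)/16.875=0.036 → t=0.318; u2·a0=0.6171·16.875=10.414 ≤ a1=11.975 → R1 fires; P=6 S=8 Z=4 Q=4
Draw 5: a1=7.664, a2=2.772, a3=2.432, a0=12.868; τ=−ln(0.1555)/12.868=0.145 → t=0.463; u2·a0=0.2945·12.868=3.790 ≤ a1=7.664 → R1 fires; P=6 S=9 Z=3 Q=3
Draw 6: a1=4.311, a2=2.772, a3=2.736, a0=9.819; τ=−ln(0.6865)/9.819=0.038 → t=0.501 > T=0.48: stop.
At T=0.48: P=6 S=9 Z=3 Q=3; the largest is S.

Dominant species at T: S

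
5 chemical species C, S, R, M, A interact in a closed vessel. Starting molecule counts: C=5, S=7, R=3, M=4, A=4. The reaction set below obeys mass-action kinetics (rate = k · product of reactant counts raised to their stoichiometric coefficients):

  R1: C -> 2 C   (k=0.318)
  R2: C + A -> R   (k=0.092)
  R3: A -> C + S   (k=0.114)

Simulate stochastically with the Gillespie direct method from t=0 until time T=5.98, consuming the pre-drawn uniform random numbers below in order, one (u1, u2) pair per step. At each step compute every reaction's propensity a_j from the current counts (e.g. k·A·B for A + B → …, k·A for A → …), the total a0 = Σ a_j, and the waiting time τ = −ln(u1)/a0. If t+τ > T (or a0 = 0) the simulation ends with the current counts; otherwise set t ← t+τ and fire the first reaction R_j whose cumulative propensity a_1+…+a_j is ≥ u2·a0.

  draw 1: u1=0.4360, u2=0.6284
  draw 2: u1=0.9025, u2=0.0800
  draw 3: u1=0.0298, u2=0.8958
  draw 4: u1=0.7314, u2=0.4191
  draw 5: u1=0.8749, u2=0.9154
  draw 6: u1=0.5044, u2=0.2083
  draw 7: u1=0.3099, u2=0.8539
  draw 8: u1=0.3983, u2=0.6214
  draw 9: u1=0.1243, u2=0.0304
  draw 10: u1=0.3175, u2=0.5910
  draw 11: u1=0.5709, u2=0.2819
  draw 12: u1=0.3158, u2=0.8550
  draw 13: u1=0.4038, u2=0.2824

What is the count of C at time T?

C at T = 9

t=0.000: C=5 S=7 R=3 M=4 A=4
Draw 1: a1=1.590, a2=1.840, a3=0.456, a0=3.886; τ=−ln(0.4360)/3.886=0.214 → t=0.214; u2·a0=0.6284·3.886=2.442; a1=1.590 < 2.442 ≤ a1+a2=3.430 → R2 fires; C=4 S=7 R=4 M=4 A=3
Draw 2: a1=1.272, a2=1.104, a3=0.342, a0=2.718; τ=−ln(0.9025)/2.718=0.038 → t=0.251; u2·a0=0.0800·2.718=0.217 ≤ a1=1.272 → R1 fires; C=5 S=7 R=4 M=4 A=3
Draw 3: a1=1.590, a2=1.380, a3=0.342, a0=3.312; τ=−ln(0.0298)/3.312=1.061 → t=1.312; u2·a0=0.8958·3.312=2.967; a1=1.590 < 2.967 ≤ a1+a2=2.970 → R2 fires; C=4 S=7 R=5 M=4 A=2
Draw 4: a1=1.272, a2=0.736, a3=0.228, a0=2.236; τ=−ln(0.7314)/2.236=0.140 → t=1.452; u2·a0=0.4191·2.236=0.937 ≤ a1=1.272 → R1 fires; C=5 S=7 R=5 M=4 A=2
Draw 5: a1=1.590, a2=0.920, a3=0.228, a0=2.738; τ=−ln(0.8749)/2.738=0.049 → t=1.501; u2·a0=0.9154·2.738=2.506; a1=1.590 < 2.506 ≤ a1+a2=2.510 → R2 fires; C=4 S=7 R=6 M=4 A=1
Draw 6: a1=1.272, a2=0.368, a3=0.114, a0=1.754; τ=−ln(0.5044)/1.754=0.390 → t=1.891; u2·a0=0.2083·1.754=0.365 ≤ a1=1.272 → R1 fires; C=5 S=7 R=6 M=4 A=1
Draw 7: a1=1.590, a2=0.460, a3=0.114, a0=2.164; τ=−ln(0.3099)/2.164=0.541 → t=2.432; u2·a0=0.8539·2.164=1.848; a1=1.590 < 1.848 ≤ a1+a2=2.050 → R2 fires; C=4 S=7 R=7 M=4 A=0
Draw 8: a1=1.272, a2=0.000, a3=0.000, a0=1.272; τ=−ln(0.3983)/1.272=0.724 → t=3.156; u2·a0=0.6214·1.272=0.790 ≤ a1=1.272 → R1 fires; C=5 S=7 R=7 M=4 A=0
Draw 9: a1=1.590, a2=0.000, a3=0.000, a0=1.590; τ=−ln(0.1243)/1.590=1.311 → t=4.467; u2·a0=0.0304·1.590=0.048 ≤ a1=1.590 → R1 fires; C=6 S=7 R=7 M=4 A=0
Draw 10: a1=1.908, a2=0.000, a3=0.000, a0=1.908; τ=−ln(0.3175)/1.908=0.601 → t=5.069; u2·a0=0.5910·1.908=1.128 ≤ a1=1.908 → R1 fires; C=7 S=7 R=7 M=4 A=0
Draw 11: a1=2.226, a2=0.000, a3=0.000, a0=2.226; τ=−ln(0.5709)/2.226=0.252 → t=5.321; u2·a0=0.2819·2.226=0.628 ≤ a1=2.226 → R1 fires; C=8 S=7 R=7 M=4 A=0
Draw 12: a1=2.544, a2=0.000, a3=0.000, a0=2.544; τ=−ln(0.3158)/2.544=0.453 → t=5.774; u2·a0=0.8550·2.544=2.175 ≤ a1=2.544 → R1 fires; C=9 S=7 R=7 M=4 A=0
Draw 13: a1=2.862, a2=0.000, a3=0.000, a0=2.862; τ=−ln(0.4038)/2.862=0.317 → t=6.090 > T=5.98: stop.
Read off C at T=5.98: 9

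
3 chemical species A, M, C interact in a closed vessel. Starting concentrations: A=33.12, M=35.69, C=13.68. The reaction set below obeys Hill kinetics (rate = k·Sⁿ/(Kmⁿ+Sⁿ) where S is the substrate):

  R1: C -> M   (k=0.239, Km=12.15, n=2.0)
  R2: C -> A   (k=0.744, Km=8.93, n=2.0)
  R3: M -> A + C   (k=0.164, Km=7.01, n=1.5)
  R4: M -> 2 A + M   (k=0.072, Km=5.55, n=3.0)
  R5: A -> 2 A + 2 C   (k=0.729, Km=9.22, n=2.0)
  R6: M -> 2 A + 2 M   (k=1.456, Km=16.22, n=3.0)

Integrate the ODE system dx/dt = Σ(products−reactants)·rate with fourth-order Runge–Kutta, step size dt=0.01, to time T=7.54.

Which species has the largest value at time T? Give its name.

RK4 with dt=0.01: 754 steps to T=7.54. Trajectory (selected grid times):
t=0.00: A=33.12 M=35.69 C=13.68
t=0.84: A=36.63 M=36.80 C=14.39
t=1.68: A=40.17 M=37.92 C=15.10
t=2.51: A=43.71 M=39.04 C=15.80
t=3.35: A=47.31 M=40.19 C=16.49
t=4.19: A=50.94 M=41.34 C=17.19
t=5.03: A=54.59 M=42.50 C=17.87
t=5.86: A=58.22 M=43.66 C=18.54
t=6.70: A=61.91 M=44.84 C=19.22
t=7.54: A=65.62 M=46.02 C=19.88
At T=7.54: A=65.62 M=46.02 C=19.88; the largest is A.

Dominant species at T: A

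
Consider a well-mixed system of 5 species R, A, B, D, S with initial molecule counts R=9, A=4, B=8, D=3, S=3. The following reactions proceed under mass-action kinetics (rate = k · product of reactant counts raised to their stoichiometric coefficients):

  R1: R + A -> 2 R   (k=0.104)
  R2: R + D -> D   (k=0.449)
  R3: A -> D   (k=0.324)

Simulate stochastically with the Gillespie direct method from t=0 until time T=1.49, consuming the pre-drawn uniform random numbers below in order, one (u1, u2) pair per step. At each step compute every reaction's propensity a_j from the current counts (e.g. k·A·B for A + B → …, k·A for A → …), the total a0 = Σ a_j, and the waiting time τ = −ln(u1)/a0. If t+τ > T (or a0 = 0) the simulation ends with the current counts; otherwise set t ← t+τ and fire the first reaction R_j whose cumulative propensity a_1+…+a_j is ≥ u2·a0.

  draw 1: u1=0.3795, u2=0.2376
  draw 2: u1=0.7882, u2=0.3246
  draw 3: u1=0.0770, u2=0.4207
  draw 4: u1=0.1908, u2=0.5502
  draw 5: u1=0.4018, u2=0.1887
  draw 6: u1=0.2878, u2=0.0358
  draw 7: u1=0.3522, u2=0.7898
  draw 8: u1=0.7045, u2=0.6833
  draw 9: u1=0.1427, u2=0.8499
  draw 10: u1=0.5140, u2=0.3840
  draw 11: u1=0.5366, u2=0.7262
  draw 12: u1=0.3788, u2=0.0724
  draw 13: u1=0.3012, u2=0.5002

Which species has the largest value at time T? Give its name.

t=0.000: R=9 A=4 B=8 D=3 S=3
Draw 1: a1=3.744, a2=12.123, a3=1.296, a0=17.163; τ=−ln(0.3795)/17.163=0.056 → t=0.056; u2·a0=0.2376·17.163=4.078; a1=3.744 < 4.078 ≤ a1+a2=15.867 → R2 fires; R=8 A=4 B=8 D=3 S=3
Draw 2: a1=3.328, a2=10.776, a3=1.296, a0=15.400; τ=−ln(0.7882)/15.400=0.015 → t=0.072; u2·a0=0.3246·15.400=4.999; a1=3.328 < 4.999 ≤ a1+a2=14.104 → R2 fires; R=7 A=4 B=8 D=3 S=3
Draw 3: a1=2.912, a2=9.429, a3=1.296, a0=13.637; τ=−ln(0.0770)/13.637=0.188 → t=0.260; u2·a0=0.4207·13.637=5.737; a1=2.912 < 5.737 ≤ a1+a2=12.341 → R2 fires; R=6 A=4 B=8 D=3 S=3
Draw 4: a1=2.496, a2=8.082, a3=1.296, a0=11.874; τ=−ln(0.1908)/11.874=0.140 → t=0.399; u2·a0=0.5502·11.874=6.533; a1=2.496 < 6.533 ≤ a1+a2=10.578 → R2 fires; R=5 A=4 B=8 D=3 S=3
Draw 5: a1=2.080, a2=6.735, a3=1.296, a0=10.111; τ=−ln(0.4018)/10.111=0.090 → t=0.490; u2·a0=0.1887·10.111=1.908 ≤ a1=2.080 → R1 fires; R=6 A=3 B=8 D=3 S=3
Draw 6: a1=1.872, a2=8.082, a3=0.972, a0=10.926; τ=−ln(0.2878)/10.926=0.114 → t=0.604; u2·a0=0.0358·10.926=0.391 ≤ a1=1.872 → R1 fires; R=7 A=2 B=8 D=3 S=3
Draw 7: a1=1.456, a2=9.429, a3=0.648, a0=11.533; τ=−ln(0.3522)/11.533=0.090 → t=0.694; u2·a0=0.7898·11.533=9.109; a1=1.456 < 9.109 ≤ a1+a2=10.885 → R2 fires; R=6 A=2 B=8 D=3 S=3
Draw 8: a1=1.248, a2=8.082, a3=0.648, a0=9.978; τ=−ln(0.7045)/9.978=0.035 → t=0.729; u2·a0=0.6833·9.978=6.818; a1=1.248 < 6.818 ≤ a1+a2=9.330 → R2 fires; R=5 A=2 B=8 D=3 S=3
Draw 9: a1=1.040, a2=6.735, a3=0.648, a0=8.423; τ=−ln(0.1427)/8.423=0.231 → t=0.960; u2·a0=0.8499·8.423=7.159; a1=1.040 < 7.159 ≤ a1+a2=7.775 → R2 fires; R=4 A=2 B=8 D=3 S=3
Draw 10: a1=0.832, a2=5.388, a3=0.648, a0=6.868; τ=−ln(0.5140)/6.868=0.097 → t=1.057; u2·a0=0.3840·6.868=2.637; a1=0.832 < 2.637 ≤ a1+a2=6.220 → R2 fires; R=3 A=2 B=8 D=3 S=3
Draw 11: a1=0.624, a2=4.041, a3=0.648, a0=5.313; τ=−ln(0.5366)/5.313=0.117 → t=1.174; u2·a0=0.7262·5.313=3.858; a1=0.624 < 3.858 ≤ a1+a2=4.665 → R2 fires; R=2 A=2 B=8 D=3 S=3
Draw 12: a1=0.416, a2=2.694, a3=0.648, a0=3.758; τ=−ln(0.3788)/3.758=0.258 → t=1.433; u2·a0=0.0724·3.758=0.272 ≤ a1=0.416 → R1 fires; R=3 A=1 B=8 D=3 S=3
Draw 13: a1=0.312, a2=4.041, a3=0.324, a0=4.677; τ=−ln(0.3012)/4.677=0.257 → t=1.689 > T=1.49: stop.
At T=1.49: R=3 A=1 B=8 D=3 S=3; the largest is B.

Dominant species at T: B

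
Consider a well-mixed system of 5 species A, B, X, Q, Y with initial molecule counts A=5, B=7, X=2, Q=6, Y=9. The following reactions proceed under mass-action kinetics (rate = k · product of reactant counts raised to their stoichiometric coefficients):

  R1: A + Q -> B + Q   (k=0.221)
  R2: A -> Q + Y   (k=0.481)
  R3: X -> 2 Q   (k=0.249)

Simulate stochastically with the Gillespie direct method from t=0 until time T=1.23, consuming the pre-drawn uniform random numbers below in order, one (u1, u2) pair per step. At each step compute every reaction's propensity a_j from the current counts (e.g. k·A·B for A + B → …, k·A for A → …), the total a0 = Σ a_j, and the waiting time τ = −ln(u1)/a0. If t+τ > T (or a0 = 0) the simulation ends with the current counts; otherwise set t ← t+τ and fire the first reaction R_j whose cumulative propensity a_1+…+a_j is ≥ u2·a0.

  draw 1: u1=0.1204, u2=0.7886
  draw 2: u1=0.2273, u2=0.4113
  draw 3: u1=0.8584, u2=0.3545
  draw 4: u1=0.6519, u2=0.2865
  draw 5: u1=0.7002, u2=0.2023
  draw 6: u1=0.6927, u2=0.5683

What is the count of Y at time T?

t=0.000: A=5 B=7 X=2 Q=6 Y=9
Draw 1: a1=6.630, a2=2.405, a3=0.498, a0=9.533; τ=−ln(0.1204)/9.533=0.222 → t=0.222; u2·a0=0.7886·9.533=7.518; a1=6.630 < 7.518 ≤ a1+a2=9.035 → R2 fires; A=4 B=7 X=2 Q=7 Y=10
Draw 2: a1=6.188, a2=1.924, a3=0.498, a0=8.610; τ=−ln(0.2273)/8.610=0.172 → t=0.394; u2·a0=0.4113·8.610=3.541 ≤ a1=6.188 → R1 fires; A=3 B=8 X=2 Q=7 Y=10
Draw 3: a1=4.641, a2=1.443, a3=0.498, a0=6.582; τ=−ln(0.8584)/6.582=0.023 → t=0.417; u2·a0=0.3545·6.582=2.333 ≤ a1=4.641 → R1 fires; A=2 B=9 X=2 Q=7 Y=10
Draw 4: a1=3.094, a2=0.962, a3=0.498, a0=4.554; τ=−ln(0.6519)/4.554=0.094 → t=0.511; u2·a0=0.2865·4.554=1.305 ≤ a1=3.094 → R1 fires; A=1 B=10 X=2 Q=7 Y=10
Draw 5: a1=1.547, a2=0.481, a3=0.498, a0=2.526; τ=−ln(0.7002)/2.526=0.141 → t=0.652; u2·a0=0.2023·2.526=0.511 ≤ a1=1.547 → R1 fires; A=0 B=11 X=2 Q=7 Y=10
Draw 6: a1=0.000, a2=0.000, a3=0.498, a0=0.498; τ=−ln(0.6927)/0.498=0.737 → t=1.390 > T=1.23: stop.
Read off Y at T=1.23: 10

Y at T = 10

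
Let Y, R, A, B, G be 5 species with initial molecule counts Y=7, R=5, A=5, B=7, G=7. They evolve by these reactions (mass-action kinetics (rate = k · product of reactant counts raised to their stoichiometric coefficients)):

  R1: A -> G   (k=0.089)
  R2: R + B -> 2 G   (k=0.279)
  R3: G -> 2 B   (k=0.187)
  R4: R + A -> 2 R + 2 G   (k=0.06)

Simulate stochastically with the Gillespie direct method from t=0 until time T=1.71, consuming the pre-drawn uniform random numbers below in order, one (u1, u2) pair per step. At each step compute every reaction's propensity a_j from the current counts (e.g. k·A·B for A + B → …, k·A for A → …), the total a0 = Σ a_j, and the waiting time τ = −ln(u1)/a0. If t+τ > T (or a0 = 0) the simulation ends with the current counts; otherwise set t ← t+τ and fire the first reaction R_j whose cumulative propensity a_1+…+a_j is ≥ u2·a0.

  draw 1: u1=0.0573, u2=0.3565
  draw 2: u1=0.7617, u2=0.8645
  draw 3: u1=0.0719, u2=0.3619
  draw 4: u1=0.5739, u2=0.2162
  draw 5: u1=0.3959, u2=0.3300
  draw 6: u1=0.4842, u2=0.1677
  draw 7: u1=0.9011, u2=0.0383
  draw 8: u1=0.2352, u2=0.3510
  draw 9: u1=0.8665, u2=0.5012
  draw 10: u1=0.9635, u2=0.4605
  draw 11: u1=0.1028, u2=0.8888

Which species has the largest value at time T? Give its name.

Dominant species at T: G

t=0.000: Y=7 R=5 A=5 B=7 G=7
Draw 1: a1=0.445, a2=9.765, a3=1.309, a4=1.500, a0=13.019; τ=−ln(0.0573)/13.019=0.220 → t=0.220; u2·a0=0.3565·13.019=4.641; a1=0.445 < 4.641 ≤ a1+a2=10.210 → R2 fires; Y=7 R=4 A=5 B=6 G=9
Draw 2: a1=0.445, a2=6.696, a3=1.683, a4=1.200, a0=10.024; τ=−ln(0.7617)/10.024=0.027 → t=0.247; u2·a0=0.8645·10.024=8.666; a1+a2=7.141 < 8.666 ≤ a1+…+a3=8.824 → R3 fires; Y=7 R=4 A=5 B=8 G=8
Draw 3: a1=0.445, a2=8.928, a3=1.496, a4=1.200, a0=12.069; τ=−ln(0.0719)/12.069=0.218 → t=0.465; u2·a0=0.3619·12.069=4.368; a1=0.445 < 4.368 ≤ a1+a2=9.373 → R2 fires; Y=7 R=3 A=5 B=7 G=10
Draw 4: a1=0.445, a2=5.859, a3=1.870, a4=0.900, a0=9.074; τ=−ln(0.5739)/9.074=0.061 → t=0.526; u2·a0=0.2162·9.074=1.962; a1=0.445 < 1.962 ≤ a1+a2=6.304 → R2 fires; Y=7 R=2 A=5 B=6 G=12
Draw 5: a1=0.445, a2=3.348, a3=2.244, a4=0.600, a0=6.637; τ=−ln(0.3959)/6.637=0.140 → t=0.666; u2·a0=0.3300·6.637=2.190; a1=0.445 < 2.190 ≤ a1+a2=3.793 → R2 fires; Y=7 R=1 A=5 B=5 G=14
Draw 6: a1=0.445, a2=1.395, a3=2.618, a4=0.300, a0=4.758; τ=−ln(0.4842)/4.758=0.152 → t=0.818; u2·a0=0.1677·4.758=0.798; a1=0.445 < 0.798 ≤ a1+a2=1.840 → R2 fires; Y=7 R=0 A=5 B=4 G=16
Draw 7: a1=0.445, a2=0.000, a3=2.992, a4=0.000, a0=3.437; τ=−ln(0.9011)/3.437=0.030 → t=0.848; u2·a0=0.0383·3.437=0.132 ≤ a1=0.445 → R1 fires; Y=7 R=0 A=4 B=4 G=17
Draw 8: a1=0.356, a2=0.000, a3=3.179, a4=0.000, a0=3.535; τ=−ln(0.2352)/3.535=0.409 → t=1.258; u2·a0=0.3510·3.535=1.241; a1+a2=0.356 < 1.241 ≤ a1+…+a3=3.535 → R3 fires; Y=7 R=0 A=4 B=6 G=16
Draw 9: a1=0.356, a2=0.000, a3=2.992, a4=0.000, a0=3.348; τ=−ln(0.8665)/3.348=0.043 → t=1.301; u2·a0=0.5012·3.348=1.678; a1+a2=0.356 < 1.678 ≤ a1+…+a3=3.348 → R3 fires; Y=7 R=0 A=4 B=8 G=15
Draw 10: a1=0.356, a2=0.000, a3=2.805, a4=0.000, a0=3.161; τ=−ln(0.9635)/3.161=0.012 → t=1.312; u2·a0=0.4605·3.161=1.456; a1+a2=0.356 < 1.456 ≤ a1+…+a3=3.161 → R3 fires; Y=7 R=0 A=4 B=10 G=14
Draw 11: a1=0.356, a2=0.000, a3=2.618, a4=0.000, a0=2.974; τ=−ln(0.1028)/2.974=0.765 → t=2.077 > T=1.71: stop.
At T=1.71: Y=7 R=0 A=4 B=10 G=14; the largest is G.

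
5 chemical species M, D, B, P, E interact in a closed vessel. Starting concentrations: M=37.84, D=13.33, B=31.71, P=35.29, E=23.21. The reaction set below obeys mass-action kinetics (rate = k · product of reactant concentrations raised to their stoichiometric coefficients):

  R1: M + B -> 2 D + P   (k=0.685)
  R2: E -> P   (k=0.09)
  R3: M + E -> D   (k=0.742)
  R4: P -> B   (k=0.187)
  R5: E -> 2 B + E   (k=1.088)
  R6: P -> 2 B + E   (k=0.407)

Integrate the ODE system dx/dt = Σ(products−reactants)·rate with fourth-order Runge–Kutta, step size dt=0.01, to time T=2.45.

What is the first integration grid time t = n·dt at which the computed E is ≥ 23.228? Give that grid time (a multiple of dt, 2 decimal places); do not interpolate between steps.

Threshold first reached at t = 0.96

RK4 with dt=0.01: 245 steps to T=2.45. Trajectory (selected grid times):
t=0.00: M=37.84 D=13.33 B=31.71 P=35.29 E=23.21
t=0.27: M=0.05 D=73.28 B=30.32 P=49.65 E=12.82
t=0.54: M=0.00 D=73.36 B=51.68 P=42.66 E=17.50
t=0.82: M=0.00 D=73.36 B=74.68 P=36.58 E=21.51
t=0.95: M=0.00 D=73.36 B=85.60 P=34.11 E=23.12
t=0.96: M=0.00 D=73.36 B=86.44 P=33.93 E=23.24
t=1.09: M=0.00 D=73.36 B=97.49 P=31.68 E=24.69
t=1.36: M=0.00 D=73.36 B=120.78 P=27.57 E=27.31
t=1.63: M=0.00 D=73.36 B=144.45 P=24.13 E=29.45
t=1.91: M=0.00 D=73.36 B=169.29 P=21.13 E=31.26
t=2.18: M=0.00 D=73.36 B=193.46 P=18.72 E=32.67
t=2.45: M=0.00 D=73.36 B=217.78 P=16.69 E=33.80
E(0.95)=23.118 < 23.228 but E(0.96)=23.236 ≥ 23.228, so the first grid time is t=0.96.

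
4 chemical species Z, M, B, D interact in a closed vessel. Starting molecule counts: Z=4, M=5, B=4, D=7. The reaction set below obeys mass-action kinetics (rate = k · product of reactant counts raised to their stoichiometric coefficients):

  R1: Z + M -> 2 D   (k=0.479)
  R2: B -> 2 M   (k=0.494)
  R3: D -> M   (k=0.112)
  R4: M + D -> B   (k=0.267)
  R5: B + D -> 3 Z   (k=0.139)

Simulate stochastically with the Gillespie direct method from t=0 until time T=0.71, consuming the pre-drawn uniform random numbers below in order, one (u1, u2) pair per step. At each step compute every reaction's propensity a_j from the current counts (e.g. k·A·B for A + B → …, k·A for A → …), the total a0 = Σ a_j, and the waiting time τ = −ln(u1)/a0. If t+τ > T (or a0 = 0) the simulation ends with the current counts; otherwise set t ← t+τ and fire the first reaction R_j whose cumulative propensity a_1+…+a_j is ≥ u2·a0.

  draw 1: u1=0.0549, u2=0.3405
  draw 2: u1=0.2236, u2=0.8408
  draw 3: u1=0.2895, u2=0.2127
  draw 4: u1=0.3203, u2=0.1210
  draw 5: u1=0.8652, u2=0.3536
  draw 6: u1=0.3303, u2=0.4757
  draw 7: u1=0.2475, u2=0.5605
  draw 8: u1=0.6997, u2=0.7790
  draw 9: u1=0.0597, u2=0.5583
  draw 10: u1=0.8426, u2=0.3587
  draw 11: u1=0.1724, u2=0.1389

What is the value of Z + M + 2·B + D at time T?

Check how each reaction changes W = Z + M + 2·B + D (weight of products minus weight of reactants):
R1: Z + M -> 2 D: (1·2) − (1·1 + 1·1) = 2 − 2 = 0
R2: B -> 2 M: (1·2) − (2·1) = 2 − 2 = 0
R3: D -> M: (1·1) − (1·1) = 1 − 1 = 0
R4: M + D -> B: (2·1) − (1·1 + 1·1) = 2 − 2 = 0
R5: B + D -> 3 Z: (1·3) − (2·1 + 1·1) = 3 − 3 = 0
Every reaction leaves W unchanged, so W is conserved and no simulation is needed: W(T) = W(0) = 4 + 5 + 2·4 + 7 = 24

Value at T = 24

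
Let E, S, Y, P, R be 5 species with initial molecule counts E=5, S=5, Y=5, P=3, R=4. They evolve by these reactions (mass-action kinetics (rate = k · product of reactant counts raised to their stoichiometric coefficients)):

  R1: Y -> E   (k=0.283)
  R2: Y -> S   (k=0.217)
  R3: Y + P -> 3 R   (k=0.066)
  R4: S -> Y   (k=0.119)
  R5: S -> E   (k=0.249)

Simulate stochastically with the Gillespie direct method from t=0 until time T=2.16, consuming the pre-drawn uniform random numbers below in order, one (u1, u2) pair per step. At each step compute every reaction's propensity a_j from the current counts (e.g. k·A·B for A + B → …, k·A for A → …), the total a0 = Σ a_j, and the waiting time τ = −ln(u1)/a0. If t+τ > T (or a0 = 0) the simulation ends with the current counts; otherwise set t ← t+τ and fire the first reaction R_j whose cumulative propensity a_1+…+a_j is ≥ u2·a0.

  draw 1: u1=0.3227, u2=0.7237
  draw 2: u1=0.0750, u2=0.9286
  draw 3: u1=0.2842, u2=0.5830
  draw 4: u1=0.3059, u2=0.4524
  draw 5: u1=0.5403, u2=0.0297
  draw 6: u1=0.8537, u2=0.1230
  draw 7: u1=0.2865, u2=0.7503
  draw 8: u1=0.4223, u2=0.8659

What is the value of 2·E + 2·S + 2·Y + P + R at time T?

Check how each reaction changes W = 2·E + 2·S + 2·Y + P + R (weight of products minus weight of reactants):
R1: Y -> E: (2·1) − (2·1) = 2 − 2 = 0
R2: Y -> S: (2·1) − (2·1) = 2 − 2 = 0
R3: Y + P -> 3 R: (1·3) − (2·1 + 1·1) = 3 − 3 = 0
R4: S -> Y: (2·1) − (2·1) = 2 − 2 = 0
R5: S -> E: (2·1) − (2·1) = 2 − 2 = 0
Every reaction leaves W unchanged, so W is conserved and no simulation is needed: W(T) = W(0) = 2·5 + 2·5 + 2·5 + 3 + 4 = 37

Value at T = 37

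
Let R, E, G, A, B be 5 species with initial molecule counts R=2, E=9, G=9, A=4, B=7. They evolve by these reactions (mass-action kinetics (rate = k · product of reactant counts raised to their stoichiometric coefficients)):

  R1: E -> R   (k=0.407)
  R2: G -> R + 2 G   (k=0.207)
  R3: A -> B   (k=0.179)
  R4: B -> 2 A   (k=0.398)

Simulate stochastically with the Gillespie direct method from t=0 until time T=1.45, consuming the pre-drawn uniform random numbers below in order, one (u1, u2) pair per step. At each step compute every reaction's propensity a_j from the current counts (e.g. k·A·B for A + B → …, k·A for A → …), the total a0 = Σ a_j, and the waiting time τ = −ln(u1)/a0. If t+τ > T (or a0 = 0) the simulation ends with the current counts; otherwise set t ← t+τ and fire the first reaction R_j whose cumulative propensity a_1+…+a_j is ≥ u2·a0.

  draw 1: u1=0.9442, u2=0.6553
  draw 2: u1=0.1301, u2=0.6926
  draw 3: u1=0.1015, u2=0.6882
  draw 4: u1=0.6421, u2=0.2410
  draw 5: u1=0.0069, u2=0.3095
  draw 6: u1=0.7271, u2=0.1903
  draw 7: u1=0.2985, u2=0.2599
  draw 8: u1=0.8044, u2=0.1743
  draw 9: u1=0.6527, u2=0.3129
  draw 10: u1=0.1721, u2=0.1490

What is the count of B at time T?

t=0.000: R=2 E=9 G=9 A=4 B=7
Draw 1: a1=3.663, a2=1.863, a3=0.716, a4=2.786, a0=9.028; τ=−ln(0.9442)/9.028=0.006 → t=0.006; u2·a0=0.6553·9.028=5.916; a1+a2=5.526 < 5.916 ≤ a1+…+a3=6.242 → R3 fires; R=2 E=9 G=9 A=3 B=8
Draw 2: a1=3.663, a2=1.863, a3=0.537, a4=3.184, a0=9.247; τ=−ln(0.1301)/9.247=0.221 → t=0.227; u2·a0=0.6926·9.247=6.404; a1+…+a3=6.063 < 6.404 ≤ a1+…+a4=9.247 → R4 fires; R=2 E=9 G=9 A=5 B=7
Draw 3: a1=3.663, a2=1.863, a3=0.895, a4=2.786, a0=9.207; τ=−ln(0.1015)/9.207=0.248 → t=0.475; u2·a0=0.6882·9.207=6.336; a1+a2=5.526 < 6.336 ≤ a1+…+a3=6.421 → R3 fires; R=2 E=9 G=9 A=4 B=8
Draw 4: a1=3.663, a2=1.863, a3=0.716, a4=3.184, a0=9.426; τ=−ln(0.6421)/9.426=0.047 → t=0.522; u2·a0=0.2410·9.426=2.272 ≤ a1=3.663 → R1 fires; R=3 E=8 G=9 A=4 B=8
Draw 5: a1=3.256, a2=1.863, a3=0.716, a4=3.184, a0=9.019; τ=−ln(0.0069)/9.019=0.552 → t=1.074; u2·a0=0.3095·9.019=2.791 ≤ a1=3.256 → R1 fires; R=4 E=7 G=9 A=4 B=8
Draw 6: a1=2.849, a2=1.863, a3=0.716, a4=3.184, a0=8.612; τ=−ln(0.7271)/8.612=0.037 → t=1.111; u2·a0=0.1903·8.612=1.639 ≤ a1=2.849 → R1 fires; R=5 E=6 G=9 A=4 B=8
Draw 7: a1=2.442, a2=1.863, a3=0.716, a4=3.184, a0=8.205; τ=−ln(0.2985)/8.205=0.147 → t=1.258; u2·a0=0.2599·8.205=2.132 ≤ a1=2.442 → R1 fires; R=6 E=5 G=9 A=4 B=8
Draw 8: a1=2.035, a2=1.863, a3=0.716, a4=3.184, a0=7.798; τ=−ln(0.8044)/7.798=0.028 → t=1.286; u2·a0=0.1743·7.798=1.359 ≤ a1=2.035 → R1 fires; R=7 E=4 G=9 A=4 B=8
Draw 9: a1=1.628, a2=1.863, a3=0.716, a4=3.184, a0=7.391; τ=−ln(0.6527)/7.391=0.058 → t=1.344; u2·a0=0.3129·7.391=2.313; a1=1.628 < 2.313 ≤ a1+a2=3.491 → R2 fires; R=8 E=4 G=10 A=4 B=8
Draw 10: a1=1.628, a2=2.070, a3=0.716, a4=3.184, a0=7.598; τ=−ln(0.1721)/7.598=0.232 → t=1.576 > T=1.45: stop.
Read off B at T=1.45: 8

B at T = 8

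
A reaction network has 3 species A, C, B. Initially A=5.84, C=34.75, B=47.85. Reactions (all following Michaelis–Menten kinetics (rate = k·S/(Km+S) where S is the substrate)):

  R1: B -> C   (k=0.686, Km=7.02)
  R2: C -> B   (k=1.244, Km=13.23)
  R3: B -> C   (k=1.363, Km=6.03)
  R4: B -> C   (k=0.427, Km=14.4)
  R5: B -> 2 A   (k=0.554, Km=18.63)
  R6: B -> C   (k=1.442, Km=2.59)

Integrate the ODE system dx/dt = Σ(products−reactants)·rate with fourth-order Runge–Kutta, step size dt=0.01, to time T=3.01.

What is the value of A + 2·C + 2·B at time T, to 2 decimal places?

Check how each reaction changes W = A + 2·C + 2·B (weight of products minus weight of reactants):
R1: B -> C: (2·1) − (2·1) = 2 − 2 = 0
R2: C -> B: (2·1) − (2·1) = 2 − 2 = 0
R3: B -> C: (2·1) − (2·1) = 2 − 2 = 0
R4: B -> C: (2·1) − (2·1) = 2 − 2 = 0
R5: B -> 2 A: (1·2) − (2·1) = 2 − 2 = 0
R6: B -> C: (2·1) − (2·1) = 2 − 2 = 0
Every reaction leaves W unchanged, so W is conserved and no simulation is needed: W(T) = W(0) = 5.84 + 2·34.75 + 2·47.85 = 171.04

Value at T = 171.04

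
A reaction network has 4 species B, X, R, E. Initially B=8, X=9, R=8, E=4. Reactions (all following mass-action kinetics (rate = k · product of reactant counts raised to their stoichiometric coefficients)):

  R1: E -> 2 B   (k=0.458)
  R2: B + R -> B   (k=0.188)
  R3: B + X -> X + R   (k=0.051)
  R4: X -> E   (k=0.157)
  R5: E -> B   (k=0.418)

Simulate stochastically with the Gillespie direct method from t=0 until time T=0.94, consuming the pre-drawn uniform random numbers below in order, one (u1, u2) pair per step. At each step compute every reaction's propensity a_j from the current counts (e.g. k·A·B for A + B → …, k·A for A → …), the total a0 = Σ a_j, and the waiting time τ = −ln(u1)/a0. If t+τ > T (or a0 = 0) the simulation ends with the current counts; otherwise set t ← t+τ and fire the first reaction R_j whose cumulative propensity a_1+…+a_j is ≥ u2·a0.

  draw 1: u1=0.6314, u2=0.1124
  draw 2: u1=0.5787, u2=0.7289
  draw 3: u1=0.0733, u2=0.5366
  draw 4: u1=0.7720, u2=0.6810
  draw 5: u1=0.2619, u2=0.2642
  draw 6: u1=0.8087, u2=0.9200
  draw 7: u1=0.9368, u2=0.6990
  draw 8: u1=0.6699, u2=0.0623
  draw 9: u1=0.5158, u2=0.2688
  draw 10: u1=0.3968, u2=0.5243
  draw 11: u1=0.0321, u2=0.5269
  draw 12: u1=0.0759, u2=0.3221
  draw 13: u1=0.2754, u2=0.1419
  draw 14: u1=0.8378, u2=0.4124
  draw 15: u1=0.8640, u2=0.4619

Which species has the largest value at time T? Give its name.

Dominant species at T: X

t=0.000: B=8 X=9 R=8 E=4
Draw 1: a1=1.832, a2=12.032, a3=3.672, a4=1.413, a5=1.672, a0=20.621; τ=−ln(0.6314)/20.621=0.022 → t=0.022; u2·a0=0.1124·20.621=2.318; a1=1.832 < 2.318 ≤ a1+a2=13.864 → R2 fires; B=8 X=9 R=7 E=4
Draw 2: a1=1.832, a2=10.528, a3=3.672, a4=1.413, a5=1.672, a0=19.117; τ=−ln(0.5787)/19.117=0.029 → t=0.051; u2·a0=0.7289·19.117=13.934; a1+a2=12.360 < 13.934 ≤ a1+…+a3=16.032 → R3 fires; B=7 X=9 R=8 E=4
Draw 3: a1=1.832, a2=10.528, a3=3.213, a4=1.413, a5=1.672, a0=18.658; τ=−ln(0.0733)/18.658=0.140 → t=0.191; u2·a0=0.5366·18.658=10.012; a1=1.832 < 10.012 ≤ a1+a2=12.360 → R2 fires; B=7 X=9 R=7 E=4
Draw 4: a1=1.832, a2=9.212, a3=3.213, a4=1.413, a5=1.672, a0=17.342; τ=−ln(0.7720)/17.342=0.015 → t=0.206; u2·a0=0.6810·17.342=11.810; a1+a2=11.044 < 11.810 ≤ a1+…+a3=14.257 → R3 fires; B=6 X=9 R=8 E=4
Draw 5: a1=1.832, a2=9.024, a3=2.754, a4=1.413, a5=1.672, a0=16.695; τ=−ln(0.2619)/16.695=0.080 → t=0.286; u2·a0=0.2642·16.695=4.411; a1=1.832 < 4.411 ≤ a1+a2=10.856 → R2 fires; B=6 X=9 R=7 E=4
Draw 6: a1=1.832, a2=7.896, a3=2.754, a4=1.413, a5=1.672, a0=15.567; τ=−ln(0.8087)/15.567=0.014 → t=0.300; u2·a0=0.9200·15.567=14.322; a1+…+a4=13.895 < 14.322 ≤ a1+…+a5=15.567 → R5 fires; B=7 X=9 R=7 E=3
Draw 7: a1=1.374, a2=9.212, a3=3.213, a4=1.413, a5=1.254, a0=16.466; τ=−ln(0.9368)/16.466=0.004 → t=0.304; u2·a0=0.6990·16.466=11.510; a1+a2=10.586 < 11.510 ≤ a1+…+a3=13.799 → R3 fires; B=6 X=9 R=8 E=3
Draw 8: a1=1.374, a2=9.024, a3=2.754, a4=1.413, a5=1.254, a0=15.819; τ=−ln(0.6699)/15.819=0.025 → t=0.329; u2·a0=0.0623·15.819=0.986 ≤ a1=1.374 → R1 fires; B=8 X=9 R=8 E=2
Draw 9: a1=0.916, a2=12.032, a3=3.672, a4=1.413, a5=0.836, a0=18.869; τ=−ln(0.5158)/18.869=0.035 → t=0.364; u2·a0=0.2688·18.869=5.072; a1=0.916 < 5.072 ≤ a1+a2=12.948 → R2 fires; B=8 X=9 R=7 E=2
Draw 10: a1=0.916, a2=10.528, a3=3.672, a4=1.413, a5=0.836, a0=17.365; τ=−ln(0.3968)/17.365=0.053 → t=0.417; u2·a0=0.5243·17.365=9.104; a1=0.916 < 9.104 ≤ a1+a2=11.444 → R2 fires; B=8 X=9 R=6 E=2
Draw 11: a1=0.916, a2=9.024, a3=3.672, a4=1.413, a5=0.836, a0=15.861; τ=−ln(0.0321)/15.861=0.217 → t=0.634; u2·a0=0.5269·15.861=8.357; a1=0.916 < 8.357 ≤ a1+a2=9.940 → R2 fires; B=8 X=9 R=5 E=2
Draw 12: a1=0.916, a2=7.520, a3=3.672, a4=1.413, a5=0.836, a0=14.357; τ=−ln(0.0759)/14.357=0.180 → t=0.814; u2·a0=0.3221·14.357=4.624; a1=0.916 < 4.624 ≤ a1+a2=8.436 → R2 fires; B=8 X=9 R=4 E=2
Draw 13: a1=0.916, a2=6.016, a3=3.672, a4=1.413, a5=0.836, a0=12.853; τ=−ln(0.2754)/12.853=0.100 → t=0.914; u2·a0=0.1419·12.853=1.824; a1=0.916 < 1.824 ≤ a1+a2=6.932 → R2 fires; B=8 X=9 R=3 E=2
Draw 14: a1=0.916, a2=4.512, a3=3.672, a4=1.413, a5=0.836, a0=11.349; τ=−ln(0.8378)/11.349=0.016 → t=0.930; u2·a0=0.4124·11.349=4.680; a1=0.916 < 4.680 ≤ a1+a2=5.428 → R2 fires; B=8 X=9 R=2 E=2
Draw 15: a1=0.916, a2=3.008, a3=3.672, a4=1.413, a5=0.836, a0=9.845; τ=−ln(0.8640)/9.845=0.015 → t=0.945 > T=0.94: stop.
At T=0.94: B=8 X=9 R=2 E=2; the largest is X.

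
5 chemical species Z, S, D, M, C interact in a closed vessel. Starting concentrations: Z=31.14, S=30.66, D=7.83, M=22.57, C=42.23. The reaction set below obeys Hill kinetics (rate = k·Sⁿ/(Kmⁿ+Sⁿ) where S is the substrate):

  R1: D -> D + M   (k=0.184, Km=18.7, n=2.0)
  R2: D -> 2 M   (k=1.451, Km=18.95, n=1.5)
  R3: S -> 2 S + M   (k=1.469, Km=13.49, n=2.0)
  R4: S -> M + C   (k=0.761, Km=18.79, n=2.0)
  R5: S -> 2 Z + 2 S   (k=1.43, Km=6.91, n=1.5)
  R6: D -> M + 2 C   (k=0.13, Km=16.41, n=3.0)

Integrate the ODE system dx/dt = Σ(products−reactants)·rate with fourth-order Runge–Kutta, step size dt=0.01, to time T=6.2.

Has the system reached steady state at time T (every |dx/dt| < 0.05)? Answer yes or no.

RK4 with dt=0.01: 620 steps to T=6.2. Trajectory (selected grid times):
t=0.00: Z=31.14 S=30.66 D=7.83 M=22.57 C=42.23
t=0.69: Z=32.93 S=32.02 D=7.61 M=24.25 C=42.63
t=1.38: Z=34.73 S=33.39 D=7.41 M=25.94 C=43.04
t=2.07: Z=36.54 S=34.77 D=7.21 M=27.63 C=43.46
t=2.76: Z=38.35 S=36.16 D=7.01 M=29.32 C=43.88
t=3.44: Z=40.15 S=37.53 D=6.83 M=30.99 C=44.31
t=4.13: Z=41.98 S=38.92 D=6.65 M=32.68 C=44.74
t=4.82: Z=43.82 S=40.32 D=6.47 M=34.38 C=45.18
t=5.51: Z=45.67 S=41.72 D=6.30 M=36.07 C=45.63
t=6.20: Z=47.52 S=43.13 D=6.14 M=37.77 C=46.07
Rates at T: R1=0.0179, R2=0.2260, R3=1.3381, R4=0.6396, R5=1.3438, R6=0.0065
dx/dt at T (Σ net stoichiometry × rate): Z=+2.6876, S=+2.0423, D=-0.2324, M=+2.4540, C=+0.6525
Largest |dx/dt| is |+2.6876| (Z) ≥ 0.05 → not steady.

Steady state at T: no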